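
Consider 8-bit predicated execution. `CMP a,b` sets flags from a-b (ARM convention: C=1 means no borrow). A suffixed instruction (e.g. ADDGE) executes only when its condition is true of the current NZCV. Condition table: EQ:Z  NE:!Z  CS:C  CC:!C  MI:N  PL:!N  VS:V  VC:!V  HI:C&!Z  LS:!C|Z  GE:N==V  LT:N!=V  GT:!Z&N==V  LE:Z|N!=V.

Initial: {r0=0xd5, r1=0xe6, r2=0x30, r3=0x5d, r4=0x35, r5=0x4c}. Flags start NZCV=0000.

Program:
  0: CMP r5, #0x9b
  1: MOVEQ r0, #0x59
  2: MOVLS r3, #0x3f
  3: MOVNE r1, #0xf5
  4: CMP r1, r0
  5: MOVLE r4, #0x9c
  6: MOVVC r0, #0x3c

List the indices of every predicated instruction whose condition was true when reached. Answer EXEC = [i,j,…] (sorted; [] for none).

0: ✓ CMP  NZCV=1001
1: · MOVEQ
2: ✓ MOVLS  r3←0x3f
3: ✓ MOVNE  r1←0xf5
4: ✓ CMP  NZCV=0010
5: · MOVLE
6: ✓ MOVVC  r0←0x3c

EXEC = [2,3,6]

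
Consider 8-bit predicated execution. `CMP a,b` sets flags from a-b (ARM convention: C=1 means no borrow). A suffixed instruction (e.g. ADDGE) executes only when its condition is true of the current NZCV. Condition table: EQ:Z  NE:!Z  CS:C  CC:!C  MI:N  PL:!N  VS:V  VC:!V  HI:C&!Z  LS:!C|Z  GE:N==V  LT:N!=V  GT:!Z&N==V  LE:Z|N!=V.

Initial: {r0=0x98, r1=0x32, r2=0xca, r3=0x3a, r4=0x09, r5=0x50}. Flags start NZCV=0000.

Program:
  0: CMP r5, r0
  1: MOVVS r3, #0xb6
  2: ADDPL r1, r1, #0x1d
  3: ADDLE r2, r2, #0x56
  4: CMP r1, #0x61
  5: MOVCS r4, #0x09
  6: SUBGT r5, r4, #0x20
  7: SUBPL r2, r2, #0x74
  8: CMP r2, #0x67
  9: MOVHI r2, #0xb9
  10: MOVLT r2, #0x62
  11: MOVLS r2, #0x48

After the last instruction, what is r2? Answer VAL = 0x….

0: ✓ CMP  NZCV=1001
1: ✓ MOVVS  r3←0xb6
2: · ADDPL
3: · ADDLE
4: ✓ CMP  NZCV=1000
5: · MOVCS
6: · SUBGT
7: · SUBPL
8: ✓ CMP  NZCV=0011
9: ✓ MOVHI  r2←0xb9
10: ✓ MOVLT  r2←0x62
11: · MOVLS

VAL = 0x62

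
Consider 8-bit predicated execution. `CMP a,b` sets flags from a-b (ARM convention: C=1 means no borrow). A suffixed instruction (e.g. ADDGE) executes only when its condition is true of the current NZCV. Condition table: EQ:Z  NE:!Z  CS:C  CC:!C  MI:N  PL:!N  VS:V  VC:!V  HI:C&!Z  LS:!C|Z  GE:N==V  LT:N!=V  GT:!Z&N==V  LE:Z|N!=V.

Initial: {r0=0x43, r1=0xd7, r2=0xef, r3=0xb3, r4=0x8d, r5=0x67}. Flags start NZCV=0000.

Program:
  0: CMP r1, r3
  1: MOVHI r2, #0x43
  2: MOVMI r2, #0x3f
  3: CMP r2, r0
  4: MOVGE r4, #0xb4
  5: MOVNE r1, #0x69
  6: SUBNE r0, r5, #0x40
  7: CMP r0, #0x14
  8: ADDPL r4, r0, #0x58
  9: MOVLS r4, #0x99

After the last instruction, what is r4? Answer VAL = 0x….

VAL = 0x9b

[0] flags=0010 → (cmp)
[1] flags=0010 HI?T → r2=0x43
[2] flags=0010 MI?F → skip
[3] flags=0110 → (cmp)
[4] flags=0110 GE?T → r4=0xb4
[5] flags=0110 NE?F → skip
[6] flags=0110 NE?F → skip
[7] flags=0010 → (cmp)
[8] flags=0010 PL?T → r4=0x9b
[9] flags=0010 LS?F → skip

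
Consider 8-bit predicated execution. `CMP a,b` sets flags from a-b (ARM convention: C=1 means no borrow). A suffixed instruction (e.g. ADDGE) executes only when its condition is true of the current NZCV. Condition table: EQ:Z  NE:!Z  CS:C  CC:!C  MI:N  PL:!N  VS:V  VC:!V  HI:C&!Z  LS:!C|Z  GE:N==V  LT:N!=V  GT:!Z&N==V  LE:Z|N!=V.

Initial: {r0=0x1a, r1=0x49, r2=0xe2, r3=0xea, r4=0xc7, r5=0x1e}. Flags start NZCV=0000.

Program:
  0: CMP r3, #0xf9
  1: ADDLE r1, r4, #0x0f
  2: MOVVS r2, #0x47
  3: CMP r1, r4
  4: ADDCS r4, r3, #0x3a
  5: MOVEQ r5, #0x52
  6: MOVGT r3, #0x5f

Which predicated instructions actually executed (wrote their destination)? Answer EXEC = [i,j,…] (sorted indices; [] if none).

[0] flags=1000 → (cmp)
[1] flags=1000 LE?T → r1=0xd6
[2] flags=1000 VS?F → skip
[3] flags=0010 → (cmp)
[4] flags=0010 CS?T → r4=0x24
[5] flags=0010 EQ?F → skip
[6] flags=0010 GT?T → r3=0x5f

EXEC = [1,4,6]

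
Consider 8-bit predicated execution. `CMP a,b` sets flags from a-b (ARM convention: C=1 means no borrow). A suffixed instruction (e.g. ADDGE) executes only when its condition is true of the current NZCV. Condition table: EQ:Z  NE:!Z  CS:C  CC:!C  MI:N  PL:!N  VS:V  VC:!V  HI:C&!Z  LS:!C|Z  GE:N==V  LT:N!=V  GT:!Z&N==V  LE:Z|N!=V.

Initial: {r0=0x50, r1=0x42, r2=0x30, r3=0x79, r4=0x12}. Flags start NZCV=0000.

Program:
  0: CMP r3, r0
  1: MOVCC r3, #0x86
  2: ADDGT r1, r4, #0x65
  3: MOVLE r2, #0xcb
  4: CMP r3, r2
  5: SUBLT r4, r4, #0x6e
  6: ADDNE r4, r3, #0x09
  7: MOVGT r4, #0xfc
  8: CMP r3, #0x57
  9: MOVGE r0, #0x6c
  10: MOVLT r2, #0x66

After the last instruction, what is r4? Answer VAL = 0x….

[0] flags=0010 → (cmp)
[1] flags=0010 CC?F → skip
[2] flags=0010 GT?T → r1=0x77
[3] flags=0010 LE?F → skip
[4] flags=0010 → (cmp)
[5] flags=0010 LT?F → skip
[6] flags=0010 NE?T → r4=0x82
[7] flags=0010 GT?T → r4=0xfc
[8] flags=0010 → (cmp)
[9] flags=0010 GE?T → r0=0x6c
[10] flags=0010 LT?F → skip

VAL = 0xfc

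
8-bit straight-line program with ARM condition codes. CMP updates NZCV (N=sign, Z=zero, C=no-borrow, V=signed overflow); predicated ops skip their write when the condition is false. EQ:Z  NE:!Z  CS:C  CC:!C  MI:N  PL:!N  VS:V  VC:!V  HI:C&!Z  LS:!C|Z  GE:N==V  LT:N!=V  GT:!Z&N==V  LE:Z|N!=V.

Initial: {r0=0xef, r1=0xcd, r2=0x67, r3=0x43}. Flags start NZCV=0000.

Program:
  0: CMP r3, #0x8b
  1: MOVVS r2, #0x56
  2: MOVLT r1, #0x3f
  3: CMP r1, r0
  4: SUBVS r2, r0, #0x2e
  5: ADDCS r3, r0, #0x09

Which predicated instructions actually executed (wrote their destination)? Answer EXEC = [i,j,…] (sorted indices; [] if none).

EXEC = [1]

0: ✓ CMP  NZCV=1001
1: ✓ MOVVS  r2←0x56
2: · MOVLT
3: ✓ CMP  NZCV=1000
4: · SUBVS
5: · ADDCS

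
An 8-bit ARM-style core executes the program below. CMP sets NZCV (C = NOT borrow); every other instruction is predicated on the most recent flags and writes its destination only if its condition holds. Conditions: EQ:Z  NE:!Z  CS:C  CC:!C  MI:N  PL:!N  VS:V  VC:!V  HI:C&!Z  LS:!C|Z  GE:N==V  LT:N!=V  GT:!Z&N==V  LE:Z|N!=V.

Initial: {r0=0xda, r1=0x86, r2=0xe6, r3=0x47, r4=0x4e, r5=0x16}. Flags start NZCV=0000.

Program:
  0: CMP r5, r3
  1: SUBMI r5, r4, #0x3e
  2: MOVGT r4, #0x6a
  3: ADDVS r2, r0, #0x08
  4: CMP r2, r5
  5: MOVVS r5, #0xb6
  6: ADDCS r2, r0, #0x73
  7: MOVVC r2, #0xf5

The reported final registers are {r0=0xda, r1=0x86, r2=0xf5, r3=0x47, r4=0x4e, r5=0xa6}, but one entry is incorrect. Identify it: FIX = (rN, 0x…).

FIX = (r5, 0x10)

0: ✓ CMP  NZCV=1000
1: ✓ SUBMI  r5←0x10
2: · MOVGT
3: · ADDVS
4: ✓ CMP  NZCV=1010
5: · MOVVS
6: ✓ ADDCS  r2←0x4d
7: ✓ MOVVC  r2←0xf5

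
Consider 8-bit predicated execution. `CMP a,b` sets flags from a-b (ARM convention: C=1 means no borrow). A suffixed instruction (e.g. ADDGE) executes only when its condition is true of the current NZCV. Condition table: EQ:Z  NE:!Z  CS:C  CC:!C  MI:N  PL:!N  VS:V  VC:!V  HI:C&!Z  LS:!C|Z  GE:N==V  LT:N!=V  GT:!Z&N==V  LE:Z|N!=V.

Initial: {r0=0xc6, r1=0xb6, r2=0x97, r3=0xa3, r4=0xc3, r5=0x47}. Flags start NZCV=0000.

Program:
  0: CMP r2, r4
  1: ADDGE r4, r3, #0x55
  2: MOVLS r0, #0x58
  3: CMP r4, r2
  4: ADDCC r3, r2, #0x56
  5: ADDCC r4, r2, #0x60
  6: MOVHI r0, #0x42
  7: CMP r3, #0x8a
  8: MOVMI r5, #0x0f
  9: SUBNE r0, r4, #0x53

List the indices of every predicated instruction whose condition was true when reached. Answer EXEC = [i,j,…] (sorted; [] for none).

[0] flags=1000 → (cmp)
[1] flags=1000 GE?F → skip
[2] flags=1000 LS?T → r0=0x58
[3] flags=0010 → (cmp)
[4] flags=0010 CC?F → skip
[5] flags=0010 CC?F → skip
[6] flags=0010 HI?T → r0=0x42
[7] flags=0010 → (cmp)
[8] flags=0010 MI?F → skip
[9] flags=0010 NE?T → r0=0x70

EXEC = [2,6,9]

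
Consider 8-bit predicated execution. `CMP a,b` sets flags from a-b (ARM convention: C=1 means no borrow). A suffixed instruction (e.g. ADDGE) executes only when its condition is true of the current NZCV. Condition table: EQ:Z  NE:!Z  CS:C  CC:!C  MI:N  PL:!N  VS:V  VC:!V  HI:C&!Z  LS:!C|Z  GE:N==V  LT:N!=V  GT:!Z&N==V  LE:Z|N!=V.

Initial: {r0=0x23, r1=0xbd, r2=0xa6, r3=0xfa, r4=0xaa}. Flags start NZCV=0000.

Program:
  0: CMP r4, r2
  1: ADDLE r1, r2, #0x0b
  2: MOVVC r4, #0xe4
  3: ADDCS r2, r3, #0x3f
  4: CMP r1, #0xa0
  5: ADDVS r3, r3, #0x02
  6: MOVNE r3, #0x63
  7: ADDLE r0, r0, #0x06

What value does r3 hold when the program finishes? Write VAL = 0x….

VAL = 0x63

[0] flags=0010 → (cmp)
[1] flags=0010 LE?F → skip
[2] flags=0010 VC?T → r4=0xe4
[3] flags=0010 CS?T → r2=0x39
[4] flags=0010 → (cmp)
[5] flags=0010 VS?F → skip
[6] flags=0010 NE?T → r3=0x63
[7] flags=0010 LE?F → skip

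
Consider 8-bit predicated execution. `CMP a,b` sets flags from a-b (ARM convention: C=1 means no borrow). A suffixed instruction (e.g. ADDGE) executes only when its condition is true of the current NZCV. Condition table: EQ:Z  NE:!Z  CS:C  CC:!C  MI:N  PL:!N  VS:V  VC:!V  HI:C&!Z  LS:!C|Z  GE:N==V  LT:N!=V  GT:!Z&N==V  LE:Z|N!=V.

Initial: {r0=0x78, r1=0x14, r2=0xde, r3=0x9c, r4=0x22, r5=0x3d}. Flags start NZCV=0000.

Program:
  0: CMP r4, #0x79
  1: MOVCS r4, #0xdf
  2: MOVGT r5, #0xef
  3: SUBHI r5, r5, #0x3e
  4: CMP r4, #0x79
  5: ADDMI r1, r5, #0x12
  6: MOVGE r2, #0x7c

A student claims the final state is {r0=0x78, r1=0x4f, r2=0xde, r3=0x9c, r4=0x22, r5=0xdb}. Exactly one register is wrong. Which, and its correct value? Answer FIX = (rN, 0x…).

FIX = (r5, 0x3d)

[0] flags=1000 → (cmp)
[1] flags=1000 CS?F → skip
[2] flags=1000 GT?F → skip
[3] flags=1000 HI?F → skip
[4] flags=1000 → (cmp)
[5] flags=1000 MI?T → r1=0x4f
[6] flags=1000 GE?F → skip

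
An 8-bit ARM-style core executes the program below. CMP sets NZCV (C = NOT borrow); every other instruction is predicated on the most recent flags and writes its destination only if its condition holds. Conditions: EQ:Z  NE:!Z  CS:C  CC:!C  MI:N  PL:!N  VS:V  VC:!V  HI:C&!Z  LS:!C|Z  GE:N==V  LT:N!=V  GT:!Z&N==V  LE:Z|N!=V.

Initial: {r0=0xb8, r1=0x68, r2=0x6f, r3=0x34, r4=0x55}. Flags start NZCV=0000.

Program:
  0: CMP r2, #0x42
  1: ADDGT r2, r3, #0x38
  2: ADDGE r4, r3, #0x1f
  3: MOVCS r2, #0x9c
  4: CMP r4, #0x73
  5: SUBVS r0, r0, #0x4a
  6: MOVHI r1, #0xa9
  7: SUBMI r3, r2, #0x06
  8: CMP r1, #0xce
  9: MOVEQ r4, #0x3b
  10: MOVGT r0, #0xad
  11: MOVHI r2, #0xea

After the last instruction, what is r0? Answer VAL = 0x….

VAL = 0xad

0: ✓ CMP  NZCV=0010
1: ✓ ADDGT  r2←0x6c
2: ✓ ADDGE  r4←0x53
3: ✓ MOVCS  r2←0x9c
4: ✓ CMP  NZCV=1000
5: · SUBVS
6: · MOVHI
7: ✓ SUBMI  r3←0x96
8: ✓ CMP  NZCV=1001
9: · MOVEQ
10: ✓ MOVGT  r0←0xad
11: · MOVHI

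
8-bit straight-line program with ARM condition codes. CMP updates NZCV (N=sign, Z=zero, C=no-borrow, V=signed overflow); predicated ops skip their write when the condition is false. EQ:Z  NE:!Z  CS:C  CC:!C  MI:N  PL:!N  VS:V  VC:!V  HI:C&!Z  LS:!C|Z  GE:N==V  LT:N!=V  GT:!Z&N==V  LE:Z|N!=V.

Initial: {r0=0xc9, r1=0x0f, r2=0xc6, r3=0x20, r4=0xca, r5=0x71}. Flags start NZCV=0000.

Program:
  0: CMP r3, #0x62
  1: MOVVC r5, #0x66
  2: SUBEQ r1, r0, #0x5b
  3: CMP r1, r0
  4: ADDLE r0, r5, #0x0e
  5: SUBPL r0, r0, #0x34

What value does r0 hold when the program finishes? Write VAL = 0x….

[0] flags=1000 → (cmp)
[1] flags=1000 VC?T → r5=0x66
[2] flags=1000 EQ?F → skip
[3] flags=0000 → (cmp)
[4] flags=0000 LE?F → skip
[5] flags=0000 PL?T → r0=0x95

VAL = 0x95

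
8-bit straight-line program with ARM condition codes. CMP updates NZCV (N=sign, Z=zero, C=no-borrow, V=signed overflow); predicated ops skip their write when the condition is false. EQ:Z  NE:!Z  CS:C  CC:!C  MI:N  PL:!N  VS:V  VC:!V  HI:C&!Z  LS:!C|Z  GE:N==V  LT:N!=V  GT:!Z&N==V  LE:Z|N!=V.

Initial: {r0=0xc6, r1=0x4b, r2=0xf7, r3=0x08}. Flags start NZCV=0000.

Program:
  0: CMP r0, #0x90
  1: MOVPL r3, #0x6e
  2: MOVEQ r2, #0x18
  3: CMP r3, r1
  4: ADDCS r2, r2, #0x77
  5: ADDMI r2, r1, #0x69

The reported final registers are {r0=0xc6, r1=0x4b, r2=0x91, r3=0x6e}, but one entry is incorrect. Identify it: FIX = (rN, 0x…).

FIX = (r2, 0x6e)

0: ✓ CMP  NZCV=0010
1: ✓ MOVPL  r3←0x6e
2: · MOVEQ
3: ✓ CMP  NZCV=0010
4: ✓ ADDCS  r2←0x6e
5: · ADDMI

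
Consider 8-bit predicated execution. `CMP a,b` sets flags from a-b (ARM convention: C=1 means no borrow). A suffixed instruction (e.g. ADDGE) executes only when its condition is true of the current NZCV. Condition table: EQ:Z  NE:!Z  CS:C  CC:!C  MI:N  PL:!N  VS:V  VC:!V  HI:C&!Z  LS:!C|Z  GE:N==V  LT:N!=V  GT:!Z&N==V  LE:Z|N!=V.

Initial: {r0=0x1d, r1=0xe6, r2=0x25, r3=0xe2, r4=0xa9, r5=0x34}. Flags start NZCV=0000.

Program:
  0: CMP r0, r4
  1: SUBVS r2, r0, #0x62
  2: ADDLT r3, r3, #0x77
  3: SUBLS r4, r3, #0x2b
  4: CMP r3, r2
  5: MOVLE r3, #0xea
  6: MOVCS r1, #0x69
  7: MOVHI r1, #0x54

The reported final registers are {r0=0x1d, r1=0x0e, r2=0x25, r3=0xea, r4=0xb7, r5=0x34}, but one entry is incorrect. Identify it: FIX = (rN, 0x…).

0: ✓ CMP  NZCV=0000
1: · SUBVS
2: · ADDLT
3: ✓ SUBLS  r4←0xb7
4: ✓ CMP  NZCV=1010
5: ✓ MOVLE  r3←0xea
6: ✓ MOVCS  r1←0x69
7: ✓ MOVHI  r1←0x54

FIX = (r1, 0x54)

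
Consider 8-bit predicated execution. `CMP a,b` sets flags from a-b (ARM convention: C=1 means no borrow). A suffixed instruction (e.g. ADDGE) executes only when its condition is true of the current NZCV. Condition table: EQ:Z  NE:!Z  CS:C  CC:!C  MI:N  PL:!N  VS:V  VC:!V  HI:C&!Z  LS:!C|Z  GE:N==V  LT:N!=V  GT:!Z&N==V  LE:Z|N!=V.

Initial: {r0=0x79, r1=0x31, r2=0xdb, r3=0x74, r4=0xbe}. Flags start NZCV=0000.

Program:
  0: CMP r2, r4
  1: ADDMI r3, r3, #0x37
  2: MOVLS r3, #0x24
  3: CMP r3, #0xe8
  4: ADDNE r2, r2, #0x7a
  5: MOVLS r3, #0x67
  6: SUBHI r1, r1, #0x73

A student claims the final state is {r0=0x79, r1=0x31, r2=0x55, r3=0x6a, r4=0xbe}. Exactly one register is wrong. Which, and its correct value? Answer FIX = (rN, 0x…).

FIX = (r3, 0x67)

0: ✓ CMP  NZCV=0010
1: · ADDMI
2: · MOVLS
3: ✓ CMP  NZCV=1001
4: ✓ ADDNE  r2←0x55
5: ✓ MOVLS  r3←0x67
6: · SUBHI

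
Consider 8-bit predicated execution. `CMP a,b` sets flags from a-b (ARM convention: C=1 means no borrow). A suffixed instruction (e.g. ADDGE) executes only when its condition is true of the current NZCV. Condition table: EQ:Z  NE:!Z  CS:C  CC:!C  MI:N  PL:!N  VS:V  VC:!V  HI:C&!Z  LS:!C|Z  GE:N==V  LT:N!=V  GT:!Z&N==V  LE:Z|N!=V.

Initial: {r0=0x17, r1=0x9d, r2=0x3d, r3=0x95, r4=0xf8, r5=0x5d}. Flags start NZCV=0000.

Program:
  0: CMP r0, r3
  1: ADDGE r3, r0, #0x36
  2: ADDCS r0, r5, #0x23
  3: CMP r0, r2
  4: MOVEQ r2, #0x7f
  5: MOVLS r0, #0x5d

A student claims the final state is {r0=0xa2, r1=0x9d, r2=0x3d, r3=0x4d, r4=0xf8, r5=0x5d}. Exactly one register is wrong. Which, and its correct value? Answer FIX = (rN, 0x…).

FIX = (r0, 0x5d)

[0] flags=1001 → (cmp)
[1] flags=1001 GE?T → r3=0x4d
[2] flags=1001 CS?F → skip
[3] flags=1000 → (cmp)
[4] flags=1000 EQ?F → skip
[5] flags=1000 LS?T → r0=0x5d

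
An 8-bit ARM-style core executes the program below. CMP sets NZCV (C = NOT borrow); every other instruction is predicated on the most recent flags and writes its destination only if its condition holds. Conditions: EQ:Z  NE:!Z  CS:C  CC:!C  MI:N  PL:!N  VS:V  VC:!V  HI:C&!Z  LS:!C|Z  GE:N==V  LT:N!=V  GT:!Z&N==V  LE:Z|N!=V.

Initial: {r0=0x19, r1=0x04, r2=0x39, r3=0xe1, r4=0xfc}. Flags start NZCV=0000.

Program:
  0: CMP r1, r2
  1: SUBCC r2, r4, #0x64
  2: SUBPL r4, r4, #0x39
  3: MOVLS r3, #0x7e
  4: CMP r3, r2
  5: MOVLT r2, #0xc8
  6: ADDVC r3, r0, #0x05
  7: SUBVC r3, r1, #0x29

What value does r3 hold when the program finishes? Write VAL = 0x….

VAL = 0x7e

0: ✓ CMP  NZCV=1000
1: ✓ SUBCC  r2←0x98
2: · SUBPL
3: ✓ MOVLS  r3←0x7e
4: ✓ CMP  NZCV=1001
5: · MOVLT
6: · ADDVC
7: · SUBVC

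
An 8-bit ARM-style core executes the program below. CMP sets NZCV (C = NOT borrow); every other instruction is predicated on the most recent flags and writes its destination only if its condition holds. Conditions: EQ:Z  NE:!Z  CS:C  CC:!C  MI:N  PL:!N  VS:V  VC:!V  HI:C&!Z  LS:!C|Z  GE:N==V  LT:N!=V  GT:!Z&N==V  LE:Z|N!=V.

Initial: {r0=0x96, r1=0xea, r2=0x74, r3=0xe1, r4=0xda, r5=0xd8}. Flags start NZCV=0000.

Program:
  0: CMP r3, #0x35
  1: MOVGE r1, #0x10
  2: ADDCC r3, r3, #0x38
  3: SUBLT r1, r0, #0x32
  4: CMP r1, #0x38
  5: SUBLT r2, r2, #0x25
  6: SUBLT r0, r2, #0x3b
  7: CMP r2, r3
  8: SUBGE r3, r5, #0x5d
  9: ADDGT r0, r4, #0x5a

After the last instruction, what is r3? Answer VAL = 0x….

VAL = 0x7b

0: ✓ CMP  NZCV=1010
1: · MOVGE
2: · ADDCC
3: ✓ SUBLT  r1←0x64
4: ✓ CMP  NZCV=0010
5: · SUBLT
6: · SUBLT
7: ✓ CMP  NZCV=1001
8: ✓ SUBGE  r3←0x7b
9: ✓ ADDGT  r0←0x34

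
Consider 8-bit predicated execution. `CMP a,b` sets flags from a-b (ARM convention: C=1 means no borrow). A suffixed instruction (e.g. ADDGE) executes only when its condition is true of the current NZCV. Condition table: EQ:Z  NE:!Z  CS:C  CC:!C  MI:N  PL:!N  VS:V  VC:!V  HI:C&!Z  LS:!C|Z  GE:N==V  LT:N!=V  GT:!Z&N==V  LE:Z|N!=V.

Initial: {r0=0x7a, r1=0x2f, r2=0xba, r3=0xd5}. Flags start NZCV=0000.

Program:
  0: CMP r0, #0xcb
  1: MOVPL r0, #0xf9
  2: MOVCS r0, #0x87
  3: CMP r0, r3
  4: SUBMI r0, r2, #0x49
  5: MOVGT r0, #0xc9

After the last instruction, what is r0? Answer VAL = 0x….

[0] flags=1001 → (cmp)
[1] flags=1001 PL?F → skip
[2] flags=1001 CS?F → skip
[3] flags=1001 → (cmp)
[4] flags=1001 MI?T → r0=0x71
[5] flags=1001 GT?T → r0=0xc9

VAL = 0xc9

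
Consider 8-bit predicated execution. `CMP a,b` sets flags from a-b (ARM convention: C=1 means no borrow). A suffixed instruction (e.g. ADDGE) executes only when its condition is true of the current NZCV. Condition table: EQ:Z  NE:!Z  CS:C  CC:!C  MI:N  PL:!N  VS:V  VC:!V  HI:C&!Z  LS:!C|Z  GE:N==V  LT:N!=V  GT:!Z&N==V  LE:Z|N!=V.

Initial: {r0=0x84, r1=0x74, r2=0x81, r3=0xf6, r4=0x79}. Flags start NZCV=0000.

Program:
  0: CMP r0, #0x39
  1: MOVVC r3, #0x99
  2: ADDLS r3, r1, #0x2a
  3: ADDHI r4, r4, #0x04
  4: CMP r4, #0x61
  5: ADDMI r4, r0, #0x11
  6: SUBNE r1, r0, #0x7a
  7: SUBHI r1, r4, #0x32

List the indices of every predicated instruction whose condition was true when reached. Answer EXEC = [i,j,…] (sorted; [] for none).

EXEC = [3,6,7]

0: ✓ CMP  NZCV=0011
1: · MOVVC
2: · ADDLS
3: ✓ ADDHI  r4←0x7d
4: ✓ CMP  NZCV=0010
5: · ADDMI
6: ✓ SUBNE  r1←0x0a
7: ✓ SUBHI  r1←0x4b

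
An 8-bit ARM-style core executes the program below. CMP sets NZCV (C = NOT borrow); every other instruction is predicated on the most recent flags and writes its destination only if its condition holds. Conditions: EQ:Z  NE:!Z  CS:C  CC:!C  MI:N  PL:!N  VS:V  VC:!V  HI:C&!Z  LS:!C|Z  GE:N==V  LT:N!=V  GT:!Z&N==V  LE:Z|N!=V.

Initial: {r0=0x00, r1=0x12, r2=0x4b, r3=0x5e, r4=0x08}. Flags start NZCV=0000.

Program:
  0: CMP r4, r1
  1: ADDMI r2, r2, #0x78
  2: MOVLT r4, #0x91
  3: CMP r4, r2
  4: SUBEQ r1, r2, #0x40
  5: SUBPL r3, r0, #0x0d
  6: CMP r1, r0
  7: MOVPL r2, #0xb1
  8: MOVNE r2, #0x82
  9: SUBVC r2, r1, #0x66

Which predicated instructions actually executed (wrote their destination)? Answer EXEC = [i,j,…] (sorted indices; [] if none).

0: ✓ CMP  NZCV=1000
1: ✓ ADDMI  r2←0xc3
2: ✓ MOVLT  r4←0x91
3: ✓ CMP  NZCV=1000
4: · SUBEQ
5: · SUBPL
6: ✓ CMP  NZCV=0010
7: ✓ MOVPL  r2←0xb1
8: ✓ MOVNE  r2←0x82
9: ✓ SUBVC  r2←0xac

EXEC = [1,2,7,8,9]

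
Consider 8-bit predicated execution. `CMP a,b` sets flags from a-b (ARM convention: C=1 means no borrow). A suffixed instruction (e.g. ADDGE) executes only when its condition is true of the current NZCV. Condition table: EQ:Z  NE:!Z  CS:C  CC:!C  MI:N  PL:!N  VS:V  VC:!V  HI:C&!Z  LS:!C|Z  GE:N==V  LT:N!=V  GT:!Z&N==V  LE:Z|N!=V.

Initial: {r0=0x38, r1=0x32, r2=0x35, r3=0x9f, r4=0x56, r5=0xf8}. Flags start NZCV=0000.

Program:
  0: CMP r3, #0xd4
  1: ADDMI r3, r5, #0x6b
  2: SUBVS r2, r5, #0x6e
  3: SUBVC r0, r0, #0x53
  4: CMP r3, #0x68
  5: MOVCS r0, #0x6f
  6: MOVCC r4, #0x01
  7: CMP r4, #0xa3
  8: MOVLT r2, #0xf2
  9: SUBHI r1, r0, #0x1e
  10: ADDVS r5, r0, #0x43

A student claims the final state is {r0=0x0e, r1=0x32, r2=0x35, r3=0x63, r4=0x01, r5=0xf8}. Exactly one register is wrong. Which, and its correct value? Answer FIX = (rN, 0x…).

FIX = (r0, 0xe5)

0: ✓ CMP  NZCV=1000
1: ✓ ADDMI  r3←0x63
2: · SUBVS
3: ✓ SUBVC  r0←0xe5
4: ✓ CMP  NZCV=1000
5: · MOVCS
6: ✓ MOVCC  r4←0x01
7: ✓ CMP  NZCV=0000
8: · MOVLT
9: · SUBHI
10: · ADDVS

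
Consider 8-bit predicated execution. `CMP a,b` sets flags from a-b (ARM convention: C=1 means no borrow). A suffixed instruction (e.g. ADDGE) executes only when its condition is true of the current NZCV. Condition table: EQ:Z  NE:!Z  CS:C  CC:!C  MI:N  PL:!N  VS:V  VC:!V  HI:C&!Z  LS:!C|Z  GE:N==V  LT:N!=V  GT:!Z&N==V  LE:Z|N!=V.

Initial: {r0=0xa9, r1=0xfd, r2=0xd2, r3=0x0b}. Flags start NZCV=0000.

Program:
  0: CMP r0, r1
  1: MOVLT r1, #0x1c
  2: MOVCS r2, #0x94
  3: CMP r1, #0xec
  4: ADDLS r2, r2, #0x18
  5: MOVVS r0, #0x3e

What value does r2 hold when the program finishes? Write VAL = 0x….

0: ✓ CMP  NZCV=1000
1: ✓ MOVLT  r1←0x1c
2: · MOVCS
3: ✓ CMP  NZCV=0000
4: ✓ ADDLS  r2←0xea
5: · MOVVS

VAL = 0xea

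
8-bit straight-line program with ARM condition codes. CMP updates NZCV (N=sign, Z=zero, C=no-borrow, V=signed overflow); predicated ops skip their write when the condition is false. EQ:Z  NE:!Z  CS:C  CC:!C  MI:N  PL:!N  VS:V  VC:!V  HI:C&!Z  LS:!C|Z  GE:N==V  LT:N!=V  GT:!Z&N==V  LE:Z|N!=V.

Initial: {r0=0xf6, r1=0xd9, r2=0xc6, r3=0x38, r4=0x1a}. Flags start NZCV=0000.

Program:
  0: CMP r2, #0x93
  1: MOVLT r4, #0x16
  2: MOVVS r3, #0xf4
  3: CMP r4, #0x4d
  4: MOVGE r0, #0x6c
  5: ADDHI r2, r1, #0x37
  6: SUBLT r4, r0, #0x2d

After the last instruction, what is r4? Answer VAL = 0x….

[0] flags=0010 → (cmp)
[1] flags=0010 LT?F → skip
[2] flags=0010 VS?F → skip
[3] flags=1000 → (cmp)
[4] flags=1000 GE?F → skip
[5] flags=1000 HI?F → skip
[6] flags=1000 LT?T → r4=0xc9

VAL = 0xc9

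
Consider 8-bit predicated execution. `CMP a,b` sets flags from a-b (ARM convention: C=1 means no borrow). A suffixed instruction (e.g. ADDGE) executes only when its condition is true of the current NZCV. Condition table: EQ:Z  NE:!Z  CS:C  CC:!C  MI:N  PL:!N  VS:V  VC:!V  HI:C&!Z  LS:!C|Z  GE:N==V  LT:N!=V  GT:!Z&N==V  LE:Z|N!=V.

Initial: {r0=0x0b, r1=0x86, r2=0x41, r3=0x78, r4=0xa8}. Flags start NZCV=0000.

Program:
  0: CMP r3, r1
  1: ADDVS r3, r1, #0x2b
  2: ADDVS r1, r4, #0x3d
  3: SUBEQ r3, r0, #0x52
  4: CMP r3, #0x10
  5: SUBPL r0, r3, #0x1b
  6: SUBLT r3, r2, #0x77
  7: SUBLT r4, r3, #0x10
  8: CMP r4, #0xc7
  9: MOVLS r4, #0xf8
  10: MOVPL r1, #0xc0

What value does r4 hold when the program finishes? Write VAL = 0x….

0: ✓ CMP  NZCV=1001
1: ✓ ADDVS  r3←0xb1
2: ✓ ADDVS  r1←0xe5
3: · SUBEQ
4: ✓ CMP  NZCV=1010
5: · SUBPL
6: ✓ SUBLT  r3←0xca
7: ✓ SUBLT  r4←0xba
8: ✓ CMP  NZCV=1000
9: ✓ MOVLS  r4←0xf8
10: · MOVPL

VAL = 0xf8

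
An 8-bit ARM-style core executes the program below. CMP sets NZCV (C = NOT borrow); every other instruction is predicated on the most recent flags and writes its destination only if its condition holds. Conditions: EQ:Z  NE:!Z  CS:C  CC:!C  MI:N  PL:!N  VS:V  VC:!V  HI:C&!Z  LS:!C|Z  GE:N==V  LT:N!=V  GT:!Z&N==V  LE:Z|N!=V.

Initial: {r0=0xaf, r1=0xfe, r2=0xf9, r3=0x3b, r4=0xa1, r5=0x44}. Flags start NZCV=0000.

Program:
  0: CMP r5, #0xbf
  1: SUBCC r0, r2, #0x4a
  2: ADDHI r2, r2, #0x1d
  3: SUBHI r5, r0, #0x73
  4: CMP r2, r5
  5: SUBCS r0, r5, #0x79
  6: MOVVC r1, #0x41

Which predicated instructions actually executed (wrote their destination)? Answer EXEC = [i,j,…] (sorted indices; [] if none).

0: ✓ CMP  NZCV=1001
1: ✓ SUBCC  r0←0xaf
2: · ADDHI
3: · SUBHI
4: ✓ CMP  NZCV=1010
5: ✓ SUBCS  r0←0xcb
6: ✓ MOVVC  r1←0x41

EXEC = [1,5,6]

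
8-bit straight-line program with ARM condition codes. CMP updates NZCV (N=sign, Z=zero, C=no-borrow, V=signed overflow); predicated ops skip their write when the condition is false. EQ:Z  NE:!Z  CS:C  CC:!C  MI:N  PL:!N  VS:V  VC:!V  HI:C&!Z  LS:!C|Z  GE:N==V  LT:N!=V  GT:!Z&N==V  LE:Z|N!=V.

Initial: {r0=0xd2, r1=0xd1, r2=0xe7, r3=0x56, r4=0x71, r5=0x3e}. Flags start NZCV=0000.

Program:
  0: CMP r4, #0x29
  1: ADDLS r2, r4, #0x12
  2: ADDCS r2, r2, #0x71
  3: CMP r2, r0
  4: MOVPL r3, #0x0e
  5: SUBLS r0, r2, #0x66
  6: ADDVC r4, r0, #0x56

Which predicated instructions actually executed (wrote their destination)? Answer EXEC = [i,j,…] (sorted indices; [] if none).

EXEC = [2,5]

[0] flags=0010 → (cmp)
[1] flags=0010 LS?F → skip
[2] flags=0010 CS?T → r2=0x58
[3] flags=1001 → (cmp)
[4] flags=1001 PL?F → skip
[5] flags=1001 LS?T → r0=0xf2
[6] flags=1001 VC?F → skip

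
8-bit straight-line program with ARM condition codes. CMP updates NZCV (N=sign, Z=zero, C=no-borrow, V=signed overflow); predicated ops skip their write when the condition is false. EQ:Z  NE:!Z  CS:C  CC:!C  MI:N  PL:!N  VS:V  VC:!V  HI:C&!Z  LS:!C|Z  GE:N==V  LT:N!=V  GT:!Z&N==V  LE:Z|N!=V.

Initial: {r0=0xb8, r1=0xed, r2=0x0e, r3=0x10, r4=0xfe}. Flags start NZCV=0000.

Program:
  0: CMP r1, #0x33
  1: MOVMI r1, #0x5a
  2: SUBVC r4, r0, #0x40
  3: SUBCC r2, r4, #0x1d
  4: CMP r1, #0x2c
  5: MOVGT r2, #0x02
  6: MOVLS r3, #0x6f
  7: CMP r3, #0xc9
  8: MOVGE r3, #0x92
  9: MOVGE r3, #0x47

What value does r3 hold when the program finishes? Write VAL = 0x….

VAL = 0x47

0: ✓ CMP  NZCV=1010
1: ✓ MOVMI  r1←0x5a
2: ✓ SUBVC  r4←0x78
3: · SUBCC
4: ✓ CMP  NZCV=0010
5: ✓ MOVGT  r2←0x02
6: · MOVLS
7: ✓ CMP  NZCV=0000
8: ✓ MOVGE  r3←0x92
9: ✓ MOVGE  r3←0x47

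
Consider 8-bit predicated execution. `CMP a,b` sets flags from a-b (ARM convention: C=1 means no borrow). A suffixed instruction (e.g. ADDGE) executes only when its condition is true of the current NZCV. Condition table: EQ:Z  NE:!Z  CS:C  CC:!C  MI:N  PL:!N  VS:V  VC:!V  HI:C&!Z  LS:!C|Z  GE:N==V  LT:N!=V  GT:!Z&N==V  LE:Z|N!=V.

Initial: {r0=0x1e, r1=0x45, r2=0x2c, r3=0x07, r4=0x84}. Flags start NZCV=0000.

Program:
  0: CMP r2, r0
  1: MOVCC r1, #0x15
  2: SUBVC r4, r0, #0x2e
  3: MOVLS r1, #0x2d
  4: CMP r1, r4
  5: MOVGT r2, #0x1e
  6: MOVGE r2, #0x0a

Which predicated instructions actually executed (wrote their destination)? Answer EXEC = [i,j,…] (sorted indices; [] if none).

EXEC = [2,5,6]

[0] flags=0010 → (cmp)
[1] flags=0010 CC?F → skip
[2] flags=0010 VC?T → r4=0xf0
[3] flags=0010 LS?F → skip
[4] flags=0000 → (cmp)
[5] flags=0000 GT?T → r2=0x1e
[6] flags=0000 GE?T → r2=0x0a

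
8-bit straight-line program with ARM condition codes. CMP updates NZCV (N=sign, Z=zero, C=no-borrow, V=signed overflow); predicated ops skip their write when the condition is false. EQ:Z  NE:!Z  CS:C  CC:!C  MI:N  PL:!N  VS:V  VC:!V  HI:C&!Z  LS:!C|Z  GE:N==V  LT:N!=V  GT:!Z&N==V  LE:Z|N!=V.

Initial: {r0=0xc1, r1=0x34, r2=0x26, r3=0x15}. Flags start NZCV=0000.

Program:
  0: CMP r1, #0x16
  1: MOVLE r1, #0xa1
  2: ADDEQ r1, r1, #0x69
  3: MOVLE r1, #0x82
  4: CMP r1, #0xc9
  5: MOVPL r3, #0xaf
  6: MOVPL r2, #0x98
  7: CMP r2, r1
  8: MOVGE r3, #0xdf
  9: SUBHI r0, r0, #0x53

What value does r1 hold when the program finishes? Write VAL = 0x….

0: ✓ CMP  NZCV=0010
1: · MOVLE
2: · ADDEQ
3: · MOVLE
4: ✓ CMP  NZCV=0000
5: ✓ MOVPL  r3←0xaf
6: ✓ MOVPL  r2←0x98
7: ✓ CMP  NZCV=0011
8: · MOVGE
9: ✓ SUBHI  r0←0x6e

VAL = 0x34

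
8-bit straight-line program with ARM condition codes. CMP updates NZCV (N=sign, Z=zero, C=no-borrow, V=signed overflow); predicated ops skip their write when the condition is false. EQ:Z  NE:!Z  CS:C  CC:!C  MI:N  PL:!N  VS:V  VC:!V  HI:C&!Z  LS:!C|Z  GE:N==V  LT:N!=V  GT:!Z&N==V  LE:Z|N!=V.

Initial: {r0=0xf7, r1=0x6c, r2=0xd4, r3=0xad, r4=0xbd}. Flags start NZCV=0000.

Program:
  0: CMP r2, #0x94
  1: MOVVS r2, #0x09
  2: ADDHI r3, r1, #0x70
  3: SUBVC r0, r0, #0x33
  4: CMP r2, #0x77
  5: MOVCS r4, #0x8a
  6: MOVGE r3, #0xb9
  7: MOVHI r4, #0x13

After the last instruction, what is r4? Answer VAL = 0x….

0: ✓ CMP  NZCV=0010
1: · MOVVS
2: ✓ ADDHI  r3←0xdc
3: ✓ SUBVC  r0←0xc4
4: ✓ CMP  NZCV=0011
5: ✓ MOVCS  r4←0x8a
6: · MOVGE
7: ✓ MOVHI  r4←0x13

VAL = 0x13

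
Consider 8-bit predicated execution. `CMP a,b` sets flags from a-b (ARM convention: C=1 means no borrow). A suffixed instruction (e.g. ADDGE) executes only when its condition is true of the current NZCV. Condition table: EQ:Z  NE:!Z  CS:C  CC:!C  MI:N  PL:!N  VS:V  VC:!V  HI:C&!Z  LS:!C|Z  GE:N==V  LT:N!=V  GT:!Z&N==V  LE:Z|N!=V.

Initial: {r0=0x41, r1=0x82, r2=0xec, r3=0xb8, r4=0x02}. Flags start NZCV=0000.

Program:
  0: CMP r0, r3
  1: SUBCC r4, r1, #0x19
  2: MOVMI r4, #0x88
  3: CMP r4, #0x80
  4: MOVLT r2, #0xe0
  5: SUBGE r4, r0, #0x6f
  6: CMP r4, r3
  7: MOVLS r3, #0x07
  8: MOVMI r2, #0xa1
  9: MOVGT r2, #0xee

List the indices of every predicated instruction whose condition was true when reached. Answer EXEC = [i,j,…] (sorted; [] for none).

[0] flags=1001 → (cmp)
[1] flags=1001 CC?T → r4=0x69
[2] flags=1001 MI?T → r4=0x88
[3] flags=0010 → (cmp)
[4] flags=0010 LT?F → skip
[5] flags=0010 GE?T → r4=0xd2
[6] flags=0010 → (cmp)
[7] flags=0010 LS?F → skip
[8] flags=0010 MI?F → skip
[9] flags=0010 GT?T → r2=0xee

EXEC = [1,2,5,9]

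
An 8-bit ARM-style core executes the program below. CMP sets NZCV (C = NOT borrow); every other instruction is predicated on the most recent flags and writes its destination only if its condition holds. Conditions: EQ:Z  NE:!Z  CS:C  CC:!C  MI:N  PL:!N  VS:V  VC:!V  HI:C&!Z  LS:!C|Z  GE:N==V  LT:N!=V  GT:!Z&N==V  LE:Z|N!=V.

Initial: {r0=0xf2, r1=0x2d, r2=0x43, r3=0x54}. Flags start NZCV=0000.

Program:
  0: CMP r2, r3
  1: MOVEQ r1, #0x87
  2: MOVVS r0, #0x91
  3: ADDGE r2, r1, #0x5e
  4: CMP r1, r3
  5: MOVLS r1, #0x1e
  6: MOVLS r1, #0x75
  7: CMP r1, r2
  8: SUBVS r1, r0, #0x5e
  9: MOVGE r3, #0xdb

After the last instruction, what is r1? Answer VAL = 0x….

VAL = 0x75

[0] flags=1000 → (cmp)
[1] flags=1000 EQ?F → skip
[2] flags=1000 VS?F → skip
[3] flags=1000 GE?F → skip
[4] flags=1000 → (cmp)
[5] flags=1000 LS?T → r1=0x1e
[6] flags=1000 LS?T → r1=0x75
[7] flags=0010 → (cmp)
[8] flags=0010 VS?F → skip
[9] flags=0010 GE?T → r3=0xdb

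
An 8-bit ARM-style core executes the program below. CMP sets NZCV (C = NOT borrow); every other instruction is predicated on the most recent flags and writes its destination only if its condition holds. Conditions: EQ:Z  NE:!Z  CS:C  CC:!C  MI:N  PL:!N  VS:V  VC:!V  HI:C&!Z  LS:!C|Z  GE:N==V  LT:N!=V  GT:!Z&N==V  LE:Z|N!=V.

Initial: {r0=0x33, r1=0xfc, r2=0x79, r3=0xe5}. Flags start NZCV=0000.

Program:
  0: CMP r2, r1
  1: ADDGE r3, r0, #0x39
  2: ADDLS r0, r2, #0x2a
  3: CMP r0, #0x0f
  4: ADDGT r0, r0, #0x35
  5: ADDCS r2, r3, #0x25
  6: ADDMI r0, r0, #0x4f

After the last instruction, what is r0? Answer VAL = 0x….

VAL = 0xf2

[0] flags=0000 → (cmp)
[1] flags=0000 GE?T → r3=0x6c
[2] flags=0000 LS?T → r0=0xa3
[3] flags=1010 → (cmp)
[4] flags=1010 GT?F → skip
[5] flags=1010 CS?T → r2=0x91
[6] flags=1010 MI?T → r0=0xf2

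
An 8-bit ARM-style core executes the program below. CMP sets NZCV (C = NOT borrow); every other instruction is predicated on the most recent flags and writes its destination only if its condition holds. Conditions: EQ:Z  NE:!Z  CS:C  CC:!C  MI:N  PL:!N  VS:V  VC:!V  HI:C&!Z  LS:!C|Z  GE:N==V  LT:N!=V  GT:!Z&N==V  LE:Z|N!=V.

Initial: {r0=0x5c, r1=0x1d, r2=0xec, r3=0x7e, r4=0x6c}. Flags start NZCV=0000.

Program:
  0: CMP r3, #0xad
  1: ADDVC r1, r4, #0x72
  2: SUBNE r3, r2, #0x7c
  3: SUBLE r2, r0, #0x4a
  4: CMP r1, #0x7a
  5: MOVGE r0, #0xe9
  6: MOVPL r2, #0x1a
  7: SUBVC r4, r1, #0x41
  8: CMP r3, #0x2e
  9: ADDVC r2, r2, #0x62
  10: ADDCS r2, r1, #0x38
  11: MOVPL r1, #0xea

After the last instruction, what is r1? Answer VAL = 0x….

0: ✓ CMP  NZCV=1001
1: · ADDVC
2: ✓ SUBNE  r3←0x70
3: · SUBLE
4: ✓ CMP  NZCV=1000
5: · MOVGE
6: · MOVPL
7: ✓ SUBVC  r4←0xdc
8: ✓ CMP  NZCV=0010
9: ✓ ADDVC  r2←0x4e
10: ✓ ADDCS  r2←0x55
11: ✓ MOVPL  r1←0xea

VAL = 0xea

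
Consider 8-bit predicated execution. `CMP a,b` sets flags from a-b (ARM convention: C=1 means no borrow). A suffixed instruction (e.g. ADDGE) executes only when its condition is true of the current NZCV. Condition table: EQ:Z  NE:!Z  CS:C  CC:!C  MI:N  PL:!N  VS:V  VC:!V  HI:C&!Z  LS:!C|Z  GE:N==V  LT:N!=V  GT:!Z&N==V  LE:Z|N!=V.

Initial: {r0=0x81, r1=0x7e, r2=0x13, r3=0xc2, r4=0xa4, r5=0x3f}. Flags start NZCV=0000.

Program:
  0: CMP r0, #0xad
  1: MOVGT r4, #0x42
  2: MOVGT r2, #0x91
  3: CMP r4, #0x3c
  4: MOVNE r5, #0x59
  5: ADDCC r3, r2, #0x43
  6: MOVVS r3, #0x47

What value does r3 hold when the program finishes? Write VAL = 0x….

VAL = 0x47

[0] flags=1000 → (cmp)
[1] flags=1000 GT?F → skip
[2] flags=1000 GT?F → skip
[3] flags=0011 → (cmp)
[4] flags=0011 NE?T → r5=0x59
[5] flags=0011 CC?F → skip
[6] flags=0011 VS?T → r3=0x47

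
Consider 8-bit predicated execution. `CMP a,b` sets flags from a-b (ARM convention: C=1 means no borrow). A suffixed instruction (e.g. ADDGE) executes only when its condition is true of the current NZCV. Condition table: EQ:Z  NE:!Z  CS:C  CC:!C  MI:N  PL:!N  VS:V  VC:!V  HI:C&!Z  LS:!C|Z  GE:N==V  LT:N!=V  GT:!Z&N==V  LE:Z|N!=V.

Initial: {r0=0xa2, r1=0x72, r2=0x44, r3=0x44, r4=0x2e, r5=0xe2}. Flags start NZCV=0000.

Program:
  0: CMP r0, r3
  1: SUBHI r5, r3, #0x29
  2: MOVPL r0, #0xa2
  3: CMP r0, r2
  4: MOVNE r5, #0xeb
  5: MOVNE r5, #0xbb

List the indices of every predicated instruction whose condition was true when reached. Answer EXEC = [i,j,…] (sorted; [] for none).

[0] flags=0011 → (cmp)
[1] flags=0011 HI?T → r5=0x1b
[2] flags=0011 PL?T → r0=0xa2
[3] flags=0011 → (cmp)
[4] flags=0011 NE?T → r5=0xeb
[5] flags=0011 NE?T → r5=0xbb

EXEC = [1,2,4,5]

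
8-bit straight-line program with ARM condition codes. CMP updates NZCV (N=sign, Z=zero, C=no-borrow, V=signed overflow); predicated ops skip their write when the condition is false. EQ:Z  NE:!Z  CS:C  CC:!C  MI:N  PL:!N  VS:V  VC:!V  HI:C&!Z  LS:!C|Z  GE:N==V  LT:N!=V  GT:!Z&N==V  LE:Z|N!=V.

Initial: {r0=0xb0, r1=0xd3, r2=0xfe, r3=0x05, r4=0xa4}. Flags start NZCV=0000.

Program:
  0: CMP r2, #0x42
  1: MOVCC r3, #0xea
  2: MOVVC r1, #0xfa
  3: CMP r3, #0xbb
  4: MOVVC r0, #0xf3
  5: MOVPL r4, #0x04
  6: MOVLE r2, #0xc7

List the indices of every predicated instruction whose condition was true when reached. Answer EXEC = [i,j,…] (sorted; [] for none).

EXEC = [2,4,5]

0: ✓ CMP  NZCV=1010
1: · MOVCC
2: ✓ MOVVC  r1←0xfa
3: ✓ CMP  NZCV=0000
4: ✓ MOVVC  r0←0xf3
5: ✓ MOVPL  r4←0x04
6: · MOVLE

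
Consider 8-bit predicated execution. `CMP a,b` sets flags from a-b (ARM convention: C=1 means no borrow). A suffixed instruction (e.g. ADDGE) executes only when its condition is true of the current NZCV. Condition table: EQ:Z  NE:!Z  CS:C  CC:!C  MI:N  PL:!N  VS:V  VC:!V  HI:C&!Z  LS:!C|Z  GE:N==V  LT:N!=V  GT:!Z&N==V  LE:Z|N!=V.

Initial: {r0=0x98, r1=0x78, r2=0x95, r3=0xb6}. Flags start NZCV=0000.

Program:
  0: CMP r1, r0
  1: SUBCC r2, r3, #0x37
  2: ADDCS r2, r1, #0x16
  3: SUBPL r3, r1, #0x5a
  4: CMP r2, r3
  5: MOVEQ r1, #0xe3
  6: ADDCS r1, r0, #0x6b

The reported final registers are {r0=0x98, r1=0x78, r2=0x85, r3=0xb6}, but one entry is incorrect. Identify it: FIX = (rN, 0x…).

FIX = (r2, 0x7f)

0: ✓ CMP  NZCV=1001
1: ✓ SUBCC  r2←0x7f
2: · ADDCS
3: · SUBPL
4: ✓ CMP  NZCV=1001
5: · MOVEQ
6: · ADDCS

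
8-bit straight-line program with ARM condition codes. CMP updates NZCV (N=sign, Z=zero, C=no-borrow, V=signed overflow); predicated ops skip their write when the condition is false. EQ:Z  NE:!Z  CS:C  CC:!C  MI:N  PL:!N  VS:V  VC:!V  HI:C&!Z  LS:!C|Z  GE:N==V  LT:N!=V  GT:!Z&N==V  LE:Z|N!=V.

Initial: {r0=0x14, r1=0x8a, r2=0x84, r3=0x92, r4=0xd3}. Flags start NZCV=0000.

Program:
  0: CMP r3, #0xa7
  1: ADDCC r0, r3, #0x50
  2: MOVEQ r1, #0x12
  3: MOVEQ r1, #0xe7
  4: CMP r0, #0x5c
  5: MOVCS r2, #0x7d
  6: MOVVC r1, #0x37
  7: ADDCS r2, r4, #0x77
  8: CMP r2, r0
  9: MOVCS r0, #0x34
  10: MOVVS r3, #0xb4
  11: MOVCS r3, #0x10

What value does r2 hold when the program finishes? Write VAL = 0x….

VAL = 0x4a

[0] flags=1000 → (cmp)
[1] flags=1000 CC?T → r0=0xe2
[2] flags=1000 EQ?F → skip
[3] flags=1000 EQ?F → skip
[4] flags=1010 → (cmp)
[5] flags=1010 CS?T → r2=0x7d
[6] flags=1010 VC?T → r1=0x37
[7] flags=1010 CS?T → r2=0x4a
[8] flags=0000 → (cmp)
[9] flags=0000 CS?F → skip
[10] flags=0000 VS?F → skip
[11] flags=0000 CS?F → skip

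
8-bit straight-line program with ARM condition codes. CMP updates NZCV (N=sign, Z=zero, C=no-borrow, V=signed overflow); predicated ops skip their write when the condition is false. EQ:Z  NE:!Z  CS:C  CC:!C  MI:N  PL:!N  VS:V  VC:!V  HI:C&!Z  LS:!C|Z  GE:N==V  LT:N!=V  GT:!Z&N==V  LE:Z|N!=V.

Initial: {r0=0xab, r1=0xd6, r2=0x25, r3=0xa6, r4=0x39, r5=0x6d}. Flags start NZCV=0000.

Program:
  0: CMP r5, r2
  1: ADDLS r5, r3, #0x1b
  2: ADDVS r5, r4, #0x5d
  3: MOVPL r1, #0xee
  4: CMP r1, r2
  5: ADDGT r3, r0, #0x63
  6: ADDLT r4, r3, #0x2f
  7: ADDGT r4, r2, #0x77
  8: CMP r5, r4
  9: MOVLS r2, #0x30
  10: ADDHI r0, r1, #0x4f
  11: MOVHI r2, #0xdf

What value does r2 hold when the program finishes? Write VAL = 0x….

VAL = 0x30

0: ✓ CMP  NZCV=0010
1: · ADDLS
2: · ADDVS
3: ✓ MOVPL  r1←0xee
4: ✓ CMP  NZCV=1010
5: · ADDGT
6: ✓ ADDLT  r4←0xd5
7: · ADDGT
8: ✓ CMP  NZCV=1001
9: ✓ MOVLS  r2←0x30
10: · ADDHI
11: · MOVHI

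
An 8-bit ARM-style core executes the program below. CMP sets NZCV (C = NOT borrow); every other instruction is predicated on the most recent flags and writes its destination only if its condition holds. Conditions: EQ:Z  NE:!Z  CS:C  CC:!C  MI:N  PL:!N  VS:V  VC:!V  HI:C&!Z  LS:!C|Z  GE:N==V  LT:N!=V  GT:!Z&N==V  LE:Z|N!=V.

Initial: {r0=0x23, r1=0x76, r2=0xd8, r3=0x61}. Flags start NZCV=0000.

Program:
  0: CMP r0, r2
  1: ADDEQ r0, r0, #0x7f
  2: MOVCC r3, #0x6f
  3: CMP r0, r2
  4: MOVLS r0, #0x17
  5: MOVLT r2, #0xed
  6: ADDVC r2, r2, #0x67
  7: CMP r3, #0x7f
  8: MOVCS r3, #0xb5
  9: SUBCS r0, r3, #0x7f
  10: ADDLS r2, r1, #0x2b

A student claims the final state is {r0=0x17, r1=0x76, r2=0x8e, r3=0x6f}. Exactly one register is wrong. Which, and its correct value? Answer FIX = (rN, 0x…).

FIX = (r2, 0xa1)

[0] flags=0000 → (cmp)
[1] flags=0000 EQ?F → skip
[2] flags=0000 CC?T → r3=0x6f
[3] flags=0000 → (cmp)
[4] flags=0000 LS?T → r0=0x17
[5] flags=0000 LT?F → skip
[6] flags=0000 VC?T → r2=0x3f
[7] flags=1000 → (cmp)
[8] flags=1000 CS?F → skip
[9] flags=1000 CS?F → skip
[10] flags=1000 LS?T → r2=0xa1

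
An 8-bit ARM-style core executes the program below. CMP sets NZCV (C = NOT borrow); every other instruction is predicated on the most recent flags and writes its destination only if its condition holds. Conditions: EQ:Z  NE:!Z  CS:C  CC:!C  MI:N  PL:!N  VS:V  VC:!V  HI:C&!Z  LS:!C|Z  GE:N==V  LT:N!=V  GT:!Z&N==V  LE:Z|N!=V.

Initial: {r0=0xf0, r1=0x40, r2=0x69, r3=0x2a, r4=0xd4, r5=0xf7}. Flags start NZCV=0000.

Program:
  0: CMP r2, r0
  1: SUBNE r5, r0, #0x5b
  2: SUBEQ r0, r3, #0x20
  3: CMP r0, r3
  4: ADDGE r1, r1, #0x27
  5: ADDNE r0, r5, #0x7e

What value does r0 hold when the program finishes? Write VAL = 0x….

VAL = 0x13

0: ✓ CMP  NZCV=0000
1: ✓ SUBNE  r5←0x95
2: · SUBEQ
3: ✓ CMP  NZCV=1010
4: · ADDGE
5: ✓ ADDNE  r0←0x13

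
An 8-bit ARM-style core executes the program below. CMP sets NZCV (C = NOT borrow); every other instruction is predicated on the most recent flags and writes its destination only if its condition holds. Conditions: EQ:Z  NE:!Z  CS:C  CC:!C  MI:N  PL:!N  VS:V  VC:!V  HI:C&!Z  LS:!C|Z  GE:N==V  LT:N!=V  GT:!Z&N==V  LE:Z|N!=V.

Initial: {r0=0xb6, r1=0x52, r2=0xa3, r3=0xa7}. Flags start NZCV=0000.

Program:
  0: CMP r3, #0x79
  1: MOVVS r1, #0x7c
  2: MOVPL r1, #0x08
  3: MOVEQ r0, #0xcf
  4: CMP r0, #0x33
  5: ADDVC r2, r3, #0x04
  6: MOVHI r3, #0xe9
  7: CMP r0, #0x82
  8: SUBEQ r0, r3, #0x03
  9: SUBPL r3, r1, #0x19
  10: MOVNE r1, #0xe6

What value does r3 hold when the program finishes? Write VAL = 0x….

VAL = 0xef

[0] flags=0011 → (cmp)
[1] flags=0011 VS?T → r1=0x7c
[2] flags=0011 PL?T → r1=0x08
[3] flags=0011 EQ?F → skip
[4] flags=1010 → (cmp)
[5] flags=1010 VC?T → r2=0xab
[6] flags=1010 HI?T → r3=0xe9
[7] flags=0010 → (cmp)
[8] flags=0010 EQ?F → skip
[9] flags=0010 PL?T → r3=0xef
[10] flags=0010 NE?T → r1=0xe6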